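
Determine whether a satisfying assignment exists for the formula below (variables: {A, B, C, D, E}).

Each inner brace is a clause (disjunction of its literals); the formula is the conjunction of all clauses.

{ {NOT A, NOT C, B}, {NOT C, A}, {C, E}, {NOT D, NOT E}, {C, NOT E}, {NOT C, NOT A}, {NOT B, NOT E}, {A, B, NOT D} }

No

Try C = false.
(E) alone gives E = true.
Now (NOT E) is unsatisfied and unit — conflict.
Backtrack on C: now try C = true.
(A) alone gives A = true.
Now (NOT A) is unsatisfied and unit — conflict.
Both values of C lead to a conflict.
No assignment satisfies every clause.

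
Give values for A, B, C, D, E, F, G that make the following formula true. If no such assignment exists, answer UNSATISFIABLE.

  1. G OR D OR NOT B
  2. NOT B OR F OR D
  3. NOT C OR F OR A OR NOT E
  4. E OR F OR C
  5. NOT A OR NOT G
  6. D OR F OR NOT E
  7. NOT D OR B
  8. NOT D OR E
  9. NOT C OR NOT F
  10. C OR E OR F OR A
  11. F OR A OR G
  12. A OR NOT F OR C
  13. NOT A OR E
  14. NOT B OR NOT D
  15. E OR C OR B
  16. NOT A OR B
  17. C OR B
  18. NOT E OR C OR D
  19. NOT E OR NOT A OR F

Branch on A: set A = false.
Branch on D: set D = false.
Branch on G: set G = true.
Branch on B: set B = false.
From the singleton clause (C), C = true.
From the singleton clause (NOT F), F = false.
From the singleton clause (NOT E), E = false.
Every clause now holds.

A: false; B: false; C: true; D: false; E: false; F: false; G: true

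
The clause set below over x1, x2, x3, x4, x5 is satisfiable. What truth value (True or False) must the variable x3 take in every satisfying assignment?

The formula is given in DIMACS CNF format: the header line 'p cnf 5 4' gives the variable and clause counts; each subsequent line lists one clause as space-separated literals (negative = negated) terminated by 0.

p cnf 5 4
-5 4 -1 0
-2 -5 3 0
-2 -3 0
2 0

Suppose x3 = True.
(¬x2) alone gives x2 = False.
But (x2) is also a unit clause — contradiction.
So every satisfying assignment has x3 = False.

False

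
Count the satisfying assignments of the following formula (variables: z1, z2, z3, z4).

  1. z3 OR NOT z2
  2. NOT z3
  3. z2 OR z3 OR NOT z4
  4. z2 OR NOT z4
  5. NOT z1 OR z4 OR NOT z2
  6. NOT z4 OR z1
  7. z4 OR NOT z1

1

There are 2^4 = 16 truth assignments over (z1, z2, z3, z4).
Split on z4. With z4 = true, the clauses containing z4 are satisfied and NOT z4 drops from the rest; 0 of the 2^3 = 8 assignments to the other variables satisfy what remains.
With z4 = false, by the same count on the reduced clause set, 1 assignment works.
Total: 0 + 1 = 1.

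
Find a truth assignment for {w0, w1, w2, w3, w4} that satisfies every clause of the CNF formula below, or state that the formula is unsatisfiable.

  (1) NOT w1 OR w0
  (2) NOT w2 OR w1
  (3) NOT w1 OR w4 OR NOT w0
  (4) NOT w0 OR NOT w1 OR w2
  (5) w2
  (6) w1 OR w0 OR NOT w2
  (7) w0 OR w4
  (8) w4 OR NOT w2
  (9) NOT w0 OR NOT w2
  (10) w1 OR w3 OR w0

UNSATISFIABLE

From the singleton clause (w2), w2 = true.
From the singleton clause (w1), w1 = true.
From the singleton clause (w0), w0 = true.
That conflicts with the unit clause (NOT w0).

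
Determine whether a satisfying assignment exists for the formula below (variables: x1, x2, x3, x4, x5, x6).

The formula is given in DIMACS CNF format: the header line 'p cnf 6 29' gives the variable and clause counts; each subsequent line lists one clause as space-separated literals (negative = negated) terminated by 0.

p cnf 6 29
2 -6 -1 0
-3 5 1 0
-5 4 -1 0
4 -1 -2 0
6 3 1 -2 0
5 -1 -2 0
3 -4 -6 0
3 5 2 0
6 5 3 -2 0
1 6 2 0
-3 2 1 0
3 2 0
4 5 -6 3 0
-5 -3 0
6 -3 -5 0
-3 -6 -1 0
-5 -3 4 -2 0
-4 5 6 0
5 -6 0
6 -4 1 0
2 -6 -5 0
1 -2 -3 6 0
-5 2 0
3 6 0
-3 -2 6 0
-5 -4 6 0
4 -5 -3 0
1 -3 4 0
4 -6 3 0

Satisfiable

Branch on x3: set x3 = True.
(¬x5) alone gives x5 = False.
(x1) alone gives x1 = True.
(¬x2) alone gives x2 = False.
(¬x6) alone gives x6 = False.
(¬x4) alone gives x4 = False.
This assignment satisfies each clause.
A satisfying assignment: x1=True; x2=False; x3=True; x4=False; x5=False; x6=False.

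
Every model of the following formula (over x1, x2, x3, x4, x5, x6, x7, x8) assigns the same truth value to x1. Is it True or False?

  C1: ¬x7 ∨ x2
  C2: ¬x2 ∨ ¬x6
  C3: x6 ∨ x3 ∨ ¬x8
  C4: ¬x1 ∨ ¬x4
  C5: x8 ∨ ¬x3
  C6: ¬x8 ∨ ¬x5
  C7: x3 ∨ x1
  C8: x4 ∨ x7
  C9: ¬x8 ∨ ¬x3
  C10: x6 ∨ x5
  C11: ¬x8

Suppose x1 = False.
The clause (x3) is unit, so x3 = True.
The clause (x8) is unit, so x8 = True.
That conflicts with the unit clause (¬x8).
So every satisfying assignment has x1 = True.

True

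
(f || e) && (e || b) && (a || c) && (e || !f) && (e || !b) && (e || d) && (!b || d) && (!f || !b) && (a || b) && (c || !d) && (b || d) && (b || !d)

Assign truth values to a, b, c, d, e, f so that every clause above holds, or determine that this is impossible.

a ↦ false; b ↦ true; c ↦ true; d ↦ true; e ↦ true; f ↦ false

Suppose f = false.
(e) alone gives e = true.
Suppose a = false.
(c) alone gives c = true.
(b) alone gives b = true.
(d) alone gives d = true.
All clauses are satisfied.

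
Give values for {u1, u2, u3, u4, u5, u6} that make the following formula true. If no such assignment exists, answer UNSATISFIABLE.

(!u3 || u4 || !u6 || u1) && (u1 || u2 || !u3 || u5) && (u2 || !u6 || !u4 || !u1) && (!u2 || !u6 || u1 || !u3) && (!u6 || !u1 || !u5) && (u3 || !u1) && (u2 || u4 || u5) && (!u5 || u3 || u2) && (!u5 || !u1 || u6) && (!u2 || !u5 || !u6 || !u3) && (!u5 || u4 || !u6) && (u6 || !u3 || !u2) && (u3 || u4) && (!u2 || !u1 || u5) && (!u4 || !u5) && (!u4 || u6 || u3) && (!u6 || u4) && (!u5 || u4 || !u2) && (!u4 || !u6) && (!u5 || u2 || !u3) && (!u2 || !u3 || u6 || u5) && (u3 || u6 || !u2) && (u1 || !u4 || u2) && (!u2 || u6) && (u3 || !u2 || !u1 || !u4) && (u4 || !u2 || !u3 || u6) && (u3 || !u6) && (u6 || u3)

u1=true; u2=false; u3=true; u4=true; u5=false; u6=false

Try u3 = true.
Try u6 = false.
(!u2) alone gives u2 = false.
(!u5) alone gives u5 = false.
(u1) alone gives u1 = true.
(u4) alone gives u4 = true.
Every clause now holds.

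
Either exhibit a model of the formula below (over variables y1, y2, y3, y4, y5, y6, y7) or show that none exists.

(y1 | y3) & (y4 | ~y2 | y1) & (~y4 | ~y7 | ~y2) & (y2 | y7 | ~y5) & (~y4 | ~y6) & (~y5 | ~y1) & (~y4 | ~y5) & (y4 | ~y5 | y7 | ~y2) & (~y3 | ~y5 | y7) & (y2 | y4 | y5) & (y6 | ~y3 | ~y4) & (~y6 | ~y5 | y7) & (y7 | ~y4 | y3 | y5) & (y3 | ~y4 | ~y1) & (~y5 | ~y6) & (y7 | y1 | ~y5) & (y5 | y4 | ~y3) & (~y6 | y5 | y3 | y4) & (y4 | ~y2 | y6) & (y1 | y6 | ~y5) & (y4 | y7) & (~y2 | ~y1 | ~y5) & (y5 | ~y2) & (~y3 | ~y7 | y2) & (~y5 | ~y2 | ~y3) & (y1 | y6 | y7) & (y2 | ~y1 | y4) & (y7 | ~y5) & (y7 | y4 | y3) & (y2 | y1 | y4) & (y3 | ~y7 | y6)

UNSATISFIABLE

Suppose y1 = 1.
From the singleton clause (~y5), y5 = 0.
From the singleton clause (~y2), y2 = 0.
From the singleton clause (y4), y4 = 1.
From the singleton clause (~y6), y6 = 0.
From the singleton clause (~y3), y3 = 0.
Now (y3) is unsatisfied and unit — conflict.
That branch fails; take y1 = 0 instead.
From the singleton clause (y3), y3 = 1.
Suppose y4 = 1.
From the singleton clause (~y6), y6 = 0.
Now (y6) is unsatisfied and unit — conflict.
That branch fails; take y4 = 0 instead.
From the singleton clause (~y2), y2 = 0.
Now (y2) is unsatisfied and unit — conflict.
Both values of y4 lead to a conflict.
Both values of y1 lead to a conflict.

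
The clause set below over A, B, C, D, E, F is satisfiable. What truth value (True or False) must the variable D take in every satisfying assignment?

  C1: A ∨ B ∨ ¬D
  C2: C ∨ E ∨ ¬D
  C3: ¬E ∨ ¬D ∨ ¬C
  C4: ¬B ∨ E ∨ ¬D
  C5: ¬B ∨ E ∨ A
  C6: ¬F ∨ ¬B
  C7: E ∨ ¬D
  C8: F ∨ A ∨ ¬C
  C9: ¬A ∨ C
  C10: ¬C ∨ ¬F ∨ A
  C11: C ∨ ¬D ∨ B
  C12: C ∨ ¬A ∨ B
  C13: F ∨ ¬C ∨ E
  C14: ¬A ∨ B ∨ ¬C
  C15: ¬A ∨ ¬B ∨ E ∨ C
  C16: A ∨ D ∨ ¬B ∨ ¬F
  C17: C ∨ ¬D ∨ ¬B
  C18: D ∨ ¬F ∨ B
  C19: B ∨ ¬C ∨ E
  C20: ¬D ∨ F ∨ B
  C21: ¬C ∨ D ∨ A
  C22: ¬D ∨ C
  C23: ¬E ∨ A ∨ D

Suppose D = True.
From the singleton clause (E), E = True.
From the singleton clause (¬C), C = False.
Now (C) is unsatisfied and unit — conflict.
So every satisfying assignment has D = False.

False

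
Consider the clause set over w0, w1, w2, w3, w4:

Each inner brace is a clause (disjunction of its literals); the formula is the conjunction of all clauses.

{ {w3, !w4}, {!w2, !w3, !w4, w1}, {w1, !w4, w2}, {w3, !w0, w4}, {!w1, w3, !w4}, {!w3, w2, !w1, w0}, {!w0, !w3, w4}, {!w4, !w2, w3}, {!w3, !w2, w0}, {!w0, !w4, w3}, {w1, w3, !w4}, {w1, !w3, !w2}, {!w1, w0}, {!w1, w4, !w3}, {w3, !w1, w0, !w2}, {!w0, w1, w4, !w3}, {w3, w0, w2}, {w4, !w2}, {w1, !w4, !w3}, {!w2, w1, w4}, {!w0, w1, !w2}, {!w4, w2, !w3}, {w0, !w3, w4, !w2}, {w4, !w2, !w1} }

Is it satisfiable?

Branch on w3: set w3 = true.
Branch on w0: set w0 = true.
From the singleton clause (w4), w4 = true.
From the singleton clause (w1), w1 = true.
From the singleton clause (w2), w2 = true.
Every clause now holds.
A satisfying assignment: w0 ↦ true, w1 ↦ true, w2 ↦ true, w3 ↦ true, w4 ↦ true.

Yes, satisfiable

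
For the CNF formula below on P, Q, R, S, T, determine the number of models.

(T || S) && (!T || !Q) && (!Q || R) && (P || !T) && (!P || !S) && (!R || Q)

There are 2^5 = 32 truth assignments over (P, Q, R, S, T).
Split on Q. With Q = true, the clauses containing Q are satisfied and !Q drops from the rest; 1 of the 2^4 = 16 assignments to the other variables satisfy what remains.
With Q = false, by the same count on the reduced clause set, 2 assignments work.
(One model: P=F, Q=F, R=F, S=T, T=F.)
Total: 1 + 2 = 3.

3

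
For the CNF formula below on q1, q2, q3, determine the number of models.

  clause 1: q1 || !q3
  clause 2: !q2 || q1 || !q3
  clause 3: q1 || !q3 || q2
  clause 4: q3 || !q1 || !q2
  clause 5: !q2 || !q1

4

There are 2^3 = 8 truth assignments over (q1, q2, q3).
Check each against the 5 clauses (columns in the order q1, q2, q3):
  F F F  ✓ satisfies all
  F F T  ✗ fails (q1 || !q3)
  F T F  ✓ satisfies all
  F T T  ✗ fails (q1 || !q3)
  T F F  ✓ satisfies all
  T F T  ✓ satisfies all
  T T F  ✗ fails (q3 || !q1 || !q2)
  T T T  ✗ fails (!q2 || !q1)
4 of the 8 rows are models.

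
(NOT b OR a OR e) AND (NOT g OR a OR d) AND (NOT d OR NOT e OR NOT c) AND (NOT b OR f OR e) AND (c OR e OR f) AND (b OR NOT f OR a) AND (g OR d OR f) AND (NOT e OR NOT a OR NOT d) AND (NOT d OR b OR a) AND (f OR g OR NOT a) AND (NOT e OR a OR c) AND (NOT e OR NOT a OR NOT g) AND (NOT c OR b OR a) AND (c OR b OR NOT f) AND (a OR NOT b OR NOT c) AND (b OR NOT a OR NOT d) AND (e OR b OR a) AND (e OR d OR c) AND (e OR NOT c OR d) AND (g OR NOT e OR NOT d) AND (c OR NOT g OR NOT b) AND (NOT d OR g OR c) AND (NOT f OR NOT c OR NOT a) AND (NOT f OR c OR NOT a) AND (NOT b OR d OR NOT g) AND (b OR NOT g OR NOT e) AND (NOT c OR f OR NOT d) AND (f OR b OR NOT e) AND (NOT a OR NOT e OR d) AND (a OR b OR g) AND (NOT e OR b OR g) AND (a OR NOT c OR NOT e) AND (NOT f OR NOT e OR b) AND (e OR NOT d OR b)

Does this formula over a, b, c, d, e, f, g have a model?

No

Try b = false.
Try f = false.
From the singleton clause (NOT e), e = false.
From the singleton clause (c), c = true.
From the singleton clause (a), a = true.
From the singleton clause (g), g = true.
From the singleton clause (NOT d), d = false.
Now (d) is unsatisfied and unit — conflict.
Backtrack on f: now try f = true.
From the singleton clause (a), a = true.
From the singleton clause (c), c = true.
Now (NOT c) is unsatisfied and unit — conflict.
Both values of f lead to a conflict.
Backtrack on b: now try b = true.
Try a = true.
Try f = true.
From the singleton clause (NOT c), c = false.
Now (c) is unsatisfied and unit — conflict.
Backtrack on f: now try f = false.
From the singleton clause (e), e = true.
From the singleton clause (NOT d), d = false.
Now (d) is unsatisfied and unit — conflict.
Both values of f lead to a conflict.
Backtrack on a: now try a = false.
From the singleton clause (e), e = true.
From the singleton clause (c), c = true.
Now (NOT c) is unsatisfied and unit — conflict.
Both values of a lead to a conflict.
Both values of b lead to a conflict.
No assignment satisfies every clause.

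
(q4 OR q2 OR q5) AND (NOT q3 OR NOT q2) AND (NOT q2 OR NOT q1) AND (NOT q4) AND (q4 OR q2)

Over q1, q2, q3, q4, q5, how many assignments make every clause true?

There are 2^5 = 32 truth assignments over (q1, q2, q3, q4, q5).
Split on q4. With q4 = true, the clauses containing q4 are satisfied and NOT q4 drops from the rest; 0 of the 2^4 = 16 assignments to the other variables satisfy what remains.
With q4 = false, by the same count on the reduced clause set, 2 assignments work.
Total: 0 + 2 = 2.

2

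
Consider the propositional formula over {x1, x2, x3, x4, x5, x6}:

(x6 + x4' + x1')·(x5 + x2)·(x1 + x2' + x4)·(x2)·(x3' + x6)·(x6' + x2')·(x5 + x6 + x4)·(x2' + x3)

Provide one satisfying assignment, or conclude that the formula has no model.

UNSATISFIABLE

(x2) alone gives x2 = 1.
(x6') alone gives x6 = 0.
(x3') alone gives x3 = 0.
That conflicts with the unit clause (x3).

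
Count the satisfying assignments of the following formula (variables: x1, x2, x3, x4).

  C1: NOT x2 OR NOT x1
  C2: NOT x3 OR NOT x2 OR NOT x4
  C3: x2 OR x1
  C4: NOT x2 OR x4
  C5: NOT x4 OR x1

4

There are 2^4 = 16 truth assignments over (x1, x2, x3, x4).
Split on x3. With x3 = true, the clauses containing x3 are satisfied and NOT x3 drops from the rest; 2 of the 2^3 = 8 assignments to the other variables satisfy what remains.
With x3 = false, by the same count on the reduced clause set, 2 assignments work.
Total: 2 + 2 = 4.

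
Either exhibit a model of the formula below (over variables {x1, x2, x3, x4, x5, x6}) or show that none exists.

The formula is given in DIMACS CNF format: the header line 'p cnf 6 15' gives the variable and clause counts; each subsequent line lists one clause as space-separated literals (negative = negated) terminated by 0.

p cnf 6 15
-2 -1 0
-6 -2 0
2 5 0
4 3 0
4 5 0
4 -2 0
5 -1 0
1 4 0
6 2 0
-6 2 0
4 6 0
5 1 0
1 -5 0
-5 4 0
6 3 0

UNSATISFIABLE

Case x2 = False:
The clause (x5) is unit, so x5 = True.
The clause (x6) is unit, so x6 = True.
That conflicts with the unit clause (¬x6).
Backtrack on x2: now try x2 = True.
The clause (¬x1) is unit, so x1 = False.
The clause (¬x6) is unit, so x6 = False.
The clause (x4) is unit, so x4 = True.
The clause (x5) is unit, so x5 = True.
That conflicts with the unit clause (¬x5).
Either choice for x2 ends in contradiction.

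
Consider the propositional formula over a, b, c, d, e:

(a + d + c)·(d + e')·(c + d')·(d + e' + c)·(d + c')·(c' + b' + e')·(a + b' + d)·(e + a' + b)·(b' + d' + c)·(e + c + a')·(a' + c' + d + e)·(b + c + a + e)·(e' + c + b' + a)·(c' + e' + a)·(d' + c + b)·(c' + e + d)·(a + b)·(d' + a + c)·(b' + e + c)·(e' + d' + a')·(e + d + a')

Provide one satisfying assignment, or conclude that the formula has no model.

Suppose d = 1.
(c) alone gives c = 1.
Suppose b = 1.
(e') alone gives e = 0.
Every clause is now satisfied; a is unconstrained.

a ↦ 1, b ↦ 1, c ↦ 1, d ↦ 1, e ↦ 0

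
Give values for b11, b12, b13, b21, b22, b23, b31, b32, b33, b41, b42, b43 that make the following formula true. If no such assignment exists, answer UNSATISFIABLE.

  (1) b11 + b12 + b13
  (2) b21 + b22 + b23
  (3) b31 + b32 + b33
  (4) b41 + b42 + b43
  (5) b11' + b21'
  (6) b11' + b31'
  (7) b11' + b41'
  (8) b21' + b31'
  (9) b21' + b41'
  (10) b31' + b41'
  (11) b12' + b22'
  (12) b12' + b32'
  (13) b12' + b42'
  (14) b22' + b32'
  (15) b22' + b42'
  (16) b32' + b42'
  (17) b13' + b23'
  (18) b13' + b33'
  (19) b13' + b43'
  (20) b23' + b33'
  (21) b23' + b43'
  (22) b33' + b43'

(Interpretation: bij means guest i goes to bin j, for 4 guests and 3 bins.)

Branch on b11: set b11 = 0.
Branch on b12: set b12 = 1.
The clause (b22') is unit, so b22 = 0.
The clause (b32') is unit, so b32 = 0.
The clause (b42') is unit, so b42 = 0.
Branch on b21: set b21 = 1.
The clause (b31') is unit, so b31 = 0.
The clause (b33) is unit, so b33 = 1.
The clause (b41') is unit, so b41 = 0.
The clause (b43) is unit, so b43 = 1.
That conflicts with the unit clause (b43').
Undo b21 and try b21 = 0.
The clause (b23) is unit, so b23 = 1.
The clause (b13') is unit, so b13 = 0.
The clause (b33') is unit, so b33 = 0.
The clause (b31) is unit, so b31 = 1.
The clause (b41') is unit, so b41 = 0.
The clause (b43) is unit, so b43 = 1.
That conflicts with the unit clause (b43').
Either choice for b21 ends in contradiction.
Undo b12 and try b12 = 0.
The clause (b13) is unit, so b13 = 1.
The clause (b23') is unit, so b23 = 0.
The clause (b33') is unit, so b33 = 0.
The clause (b43') is unit, so b43 = 0.
Branch on b21: set b21 = 1.
The clause (b31') is unit, so b31 = 0.
The clause (b32) is unit, so b32 = 1.
The clause (b41') is unit, so b41 = 0.
The clause (b42) is unit, so b42 = 1.
That conflicts with the unit clause (b42').
Undo b21 and try b21 = 0.
The clause (b22) is unit, so b22 = 1.
The clause (b32') is unit, so b32 = 0.
The clause (b31) is unit, so b31 = 1.
The clause (b41') is unit, so b41 = 0.
The clause (b42) is unit, so b42 = 1.
That conflicts with the unit clause (b42').
Either choice for b21 ends in contradiction.
Either choice for b12 ends in contradiction.
Undo b11 and try b11 = 1.
The clause (b21') is unit, so b21 = 0.
The clause (b31') is unit, so b31 = 0.
The clause (b41') is unit, so b41 = 0.
Branch on b22: set b22 = 1.
The clause (b12') is unit, so b12 = 0.
The clause (b32') is unit, so b32 = 0.
The clause (b33) is unit, so b33 = 1.
The clause (b42') is unit, so b42 = 0.
The clause (b43) is unit, so b43 = 1.
That conflicts with the unit clause (b43').
Undo b22 and try b22 = 0.
The clause (b23) is unit, so b23 = 1.
The clause (b13') is unit, so b13 = 0.
The clause (b33') is unit, so b33 = 0.
The clause (b32) is unit, so b32 = 1.
The clause (b12') is unit, so b12 = 0.
The clause (b42') is unit, so b42 = 0.
The clause (b43) is unit, so b43 = 1.
That conflicts with the unit clause (b43').
Either choice for b22 ends in contradiction.
Either choice for b11 ends in contradiction.

UNSATISFIABLE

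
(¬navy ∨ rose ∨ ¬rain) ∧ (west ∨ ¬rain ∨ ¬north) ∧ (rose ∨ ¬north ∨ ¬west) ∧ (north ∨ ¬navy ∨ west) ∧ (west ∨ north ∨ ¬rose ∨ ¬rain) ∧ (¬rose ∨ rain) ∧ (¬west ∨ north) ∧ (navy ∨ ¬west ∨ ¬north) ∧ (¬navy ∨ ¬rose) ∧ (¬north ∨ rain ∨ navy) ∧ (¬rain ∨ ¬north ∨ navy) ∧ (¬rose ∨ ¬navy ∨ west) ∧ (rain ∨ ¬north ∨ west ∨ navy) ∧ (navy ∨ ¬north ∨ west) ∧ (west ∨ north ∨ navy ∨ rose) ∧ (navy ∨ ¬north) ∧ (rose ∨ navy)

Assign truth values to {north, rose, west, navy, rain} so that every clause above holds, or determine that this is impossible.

Branch on rose: set rose = False.
(navy) alone gives navy = True.
(¬rain) alone gives rain = False.
Branch on north: set north = True.
(¬west) alone gives west = False.
All clauses are satisfied.

north=True; rose=False; west=False; navy=True; rain=False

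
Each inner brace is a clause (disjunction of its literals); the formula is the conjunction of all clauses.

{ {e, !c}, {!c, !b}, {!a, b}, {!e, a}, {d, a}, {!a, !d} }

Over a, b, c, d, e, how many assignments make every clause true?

4

There are 2^5 = 32 truth assignments over (a, b, c, d, e).
Split on a. With a = true, the clauses containing a are satisfied and !a drops from the rest; 2 of the 2^4 = 16 assignments to the other variables satisfy what remains.
With a = false, by the same count on the reduced clause set, 2 assignments work.
(One model: a=F, b=F, c=F, d=T, e=F.)
Total: 2 + 2 = 4.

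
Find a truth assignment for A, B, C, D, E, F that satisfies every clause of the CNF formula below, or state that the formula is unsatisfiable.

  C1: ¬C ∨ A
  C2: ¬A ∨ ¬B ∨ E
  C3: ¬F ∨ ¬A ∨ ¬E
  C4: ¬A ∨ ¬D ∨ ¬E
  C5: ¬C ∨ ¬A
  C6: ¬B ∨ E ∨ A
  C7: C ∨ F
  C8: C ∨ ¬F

UNSATISFIABLE

Branch on C: set C = False.
The clause (F) is unit, so F = True.
That conflicts with the unit clause (¬F).
Backtrack on C: now try C = True.
The clause (A) is unit, so A = True.
That conflicts with the unit clause (¬A).
Both values of C lead to a conflict.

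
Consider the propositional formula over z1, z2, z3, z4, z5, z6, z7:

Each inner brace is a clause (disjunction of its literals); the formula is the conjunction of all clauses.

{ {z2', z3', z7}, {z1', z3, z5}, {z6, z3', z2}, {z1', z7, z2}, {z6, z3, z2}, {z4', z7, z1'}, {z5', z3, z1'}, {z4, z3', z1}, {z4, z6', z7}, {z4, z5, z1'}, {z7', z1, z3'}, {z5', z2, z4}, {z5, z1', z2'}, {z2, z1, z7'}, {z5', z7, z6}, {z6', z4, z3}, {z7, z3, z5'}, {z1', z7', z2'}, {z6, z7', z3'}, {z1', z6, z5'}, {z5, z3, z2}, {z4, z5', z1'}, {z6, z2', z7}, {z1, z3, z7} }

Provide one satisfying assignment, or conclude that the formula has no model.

z1 ↦ 1,  z2 ↦ 0,  z3 ↦ 1,  z4 ↦ 1,  z5 ↦ 1,  z6 ↦ 1,  z7 ↦ 1

Case z2 = 0:
Case z6 = 1:
Case z1 = 1:
Unit clause (z7) forces z7 = 1.
Case z3 = 1:
Case z4 = 1:
No clause remains; z5 is free.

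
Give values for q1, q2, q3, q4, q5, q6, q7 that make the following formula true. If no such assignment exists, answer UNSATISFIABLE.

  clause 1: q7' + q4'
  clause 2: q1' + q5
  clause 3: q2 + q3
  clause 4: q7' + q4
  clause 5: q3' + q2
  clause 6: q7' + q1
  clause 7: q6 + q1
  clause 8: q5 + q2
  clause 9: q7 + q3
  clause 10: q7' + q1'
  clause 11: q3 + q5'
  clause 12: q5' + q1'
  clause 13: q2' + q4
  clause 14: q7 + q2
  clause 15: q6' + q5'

q1=0, q2=1, q3=1, q4=1, q5=0, q6=1, q7=0

Case q7 = 0:
The clause (q3) is unit, so q3 = 1.
The clause (q2) is unit, so q2 = 1.
The clause (q4) is unit, so q4 = 1.
Case q1 = 0:
The clause (q6) is unit, so q6 = 1.
The clause (q5') is unit, so q5 = 0.
Every clause now holds.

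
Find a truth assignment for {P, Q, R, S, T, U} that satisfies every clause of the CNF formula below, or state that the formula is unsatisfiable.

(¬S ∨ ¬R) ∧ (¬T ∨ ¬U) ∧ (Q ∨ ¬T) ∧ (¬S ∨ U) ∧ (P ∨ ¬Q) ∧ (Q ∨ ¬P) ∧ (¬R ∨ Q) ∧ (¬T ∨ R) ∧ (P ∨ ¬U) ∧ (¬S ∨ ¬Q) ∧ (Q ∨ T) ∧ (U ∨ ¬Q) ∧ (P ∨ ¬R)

P=True,  Q=True,  R=True,  S=False,  T=False,  U=True

Branch on S: set S = False.
Branch on T: set T = False.
The clause (Q) is unit, so Q = True.
The clause (P) is unit, so P = True.
The clause (U) is unit, so U = True.
No clause remains; R is free.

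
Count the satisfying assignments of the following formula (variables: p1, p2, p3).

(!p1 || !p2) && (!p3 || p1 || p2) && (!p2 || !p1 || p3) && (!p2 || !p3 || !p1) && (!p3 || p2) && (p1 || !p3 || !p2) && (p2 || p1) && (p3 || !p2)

There are 2^3 = 8 truth assignments over (p1, p2, p3).
Check each against the 8 clauses (columns in the order p1, p2, p3):
  F F F  ✗ fails (p2 || p1)
  F F T  ✗ fails (!p3 || p1 || p2)
  F T F  ✗ fails (p3 || !p2)
  F T T  ✗ fails (p1 || !p3 || !p2)
  T F F  ✓ satisfies all
  T F T  ✗ fails (!p3 || p2)
  T T F  ✗ fails (!p1 || !p2)
  T T T  ✗ fails (!p1 || !p2)
1 of the 8 rows is a model.

1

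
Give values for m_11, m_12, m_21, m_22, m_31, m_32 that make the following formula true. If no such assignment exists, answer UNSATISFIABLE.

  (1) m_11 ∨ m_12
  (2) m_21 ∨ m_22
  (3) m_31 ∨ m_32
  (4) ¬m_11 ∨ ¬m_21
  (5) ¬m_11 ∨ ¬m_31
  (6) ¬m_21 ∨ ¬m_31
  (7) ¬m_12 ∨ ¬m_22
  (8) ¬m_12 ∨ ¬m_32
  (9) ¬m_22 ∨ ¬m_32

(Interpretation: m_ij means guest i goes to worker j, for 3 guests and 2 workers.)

UNSATISFIABLE

Case m_11 = True:
From the singleton clause (¬m_21), m_21 = False.
From the singleton clause (m_22), m_22 = True.
From the singleton clause (¬m_31), m_31 = False.
From the singleton clause (m_32), m_32 = True.
That conflicts with the unit clause (¬m_32).
That branch fails; take m_11 = False instead.
From the singleton clause (m_12), m_12 = True.
From the singleton clause (¬m_22), m_22 = False.
From the singleton clause (m_21), m_21 = True.
From the singleton clause (¬m_31), m_31 = False.
From the singleton clause (m_32), m_32 = True.
That conflicts with the unit clause (¬m_32).
Either choice for m_11 ends in contradiction.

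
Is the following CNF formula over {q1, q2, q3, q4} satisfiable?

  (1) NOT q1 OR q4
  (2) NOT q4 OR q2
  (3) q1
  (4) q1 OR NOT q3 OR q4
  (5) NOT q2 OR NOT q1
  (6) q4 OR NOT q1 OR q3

Unsatisfiable

(q1) alone gives q1 = true.
(q4) alone gives q4 = true.
(q2) alone gives q2 = true.
But (NOT q2) is also a unit clause — contradiction.
No assignment satisfies every clause.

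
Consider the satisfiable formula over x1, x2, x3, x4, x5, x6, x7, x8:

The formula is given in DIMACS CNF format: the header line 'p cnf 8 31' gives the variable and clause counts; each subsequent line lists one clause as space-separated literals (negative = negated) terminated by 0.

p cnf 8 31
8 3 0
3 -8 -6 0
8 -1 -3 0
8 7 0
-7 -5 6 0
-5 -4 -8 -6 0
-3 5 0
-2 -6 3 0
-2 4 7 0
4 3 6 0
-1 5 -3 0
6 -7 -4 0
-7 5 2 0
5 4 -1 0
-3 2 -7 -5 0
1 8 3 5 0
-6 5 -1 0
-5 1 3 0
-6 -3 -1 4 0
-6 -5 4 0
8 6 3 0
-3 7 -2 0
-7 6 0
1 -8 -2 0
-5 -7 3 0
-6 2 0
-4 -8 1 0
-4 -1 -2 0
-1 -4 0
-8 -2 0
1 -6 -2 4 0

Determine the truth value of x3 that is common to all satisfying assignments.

True

Suppose x3 = False.
Unit clause (x8) forces x8 = True.
Unit clause (¬x6) forces x6 = False.
Unit clause (x4) forces x4 = True.
Unit clause (¬x7) forces x7 = False.
Unit clause (x1) forces x1 = True.
Now (¬x1) is unsatisfied and unit — conflict.
So every satisfying assignment has x3 = True.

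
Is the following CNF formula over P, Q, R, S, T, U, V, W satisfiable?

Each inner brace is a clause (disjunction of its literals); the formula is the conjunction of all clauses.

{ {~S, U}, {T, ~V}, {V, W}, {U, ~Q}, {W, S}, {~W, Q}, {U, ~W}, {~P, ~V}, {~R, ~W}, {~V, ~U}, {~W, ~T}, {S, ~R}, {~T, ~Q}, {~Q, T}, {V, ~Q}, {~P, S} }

Try S = 0.
From the singleton clause (W), W = 1.
From the singleton clause (Q), Q = 1.
From the singleton clause (U), U = 1.
From the singleton clause (~R), R = 0.
From the singleton clause (~V), V = 0.
That conflicts with the unit clause (V).
So S must be the other value — set S = 1.
From the singleton clause (U), U = 1.
From the singleton clause (~V), V = 0.
From the singleton clause (W), W = 1.
From the singleton clause (Q), Q = 1.
That conflicts with the unit clause (~Q).
Both values of S lead to a conflict.
No assignment satisfies every clause.

Unsatisfiable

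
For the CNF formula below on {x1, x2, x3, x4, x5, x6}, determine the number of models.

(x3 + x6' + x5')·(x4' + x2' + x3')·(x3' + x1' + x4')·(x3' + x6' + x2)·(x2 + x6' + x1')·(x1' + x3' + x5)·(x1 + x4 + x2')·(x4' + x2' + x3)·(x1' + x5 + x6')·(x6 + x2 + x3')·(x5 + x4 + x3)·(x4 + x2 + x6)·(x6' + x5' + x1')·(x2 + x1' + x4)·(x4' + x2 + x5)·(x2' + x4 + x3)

There are 2^6 = 64 truth assignments over (x1, x2, x3, x4, x5, x6).
Split on x5. With x5 = 1, the clauses containing x5 are satisfied and x5' drops from the rest; 3 of the 2^5 = 32 assignments to the other variables satisfy what remains.
With x5 = 0, by the same count on the reduced clause set, 0 assignments work.
(One model: x1=F, x2=F, x3=F, x4=T, x5=T, x6=F.)
Total: 3 + 0 = 3.

3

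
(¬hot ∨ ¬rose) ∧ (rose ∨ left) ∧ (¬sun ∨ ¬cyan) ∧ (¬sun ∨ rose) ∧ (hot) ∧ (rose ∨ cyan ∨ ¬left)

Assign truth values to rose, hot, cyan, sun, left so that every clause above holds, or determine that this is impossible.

rose ↦ False; hot ↦ True; cyan ↦ True; sun ↦ False; left ↦ True

(hot) alone gives hot = True.
(¬rose) alone gives rose = False.
(left) alone gives left = True.
(¬sun) alone gives sun = False.
(cyan) alone gives cyan = True.
All clauses are satisfied.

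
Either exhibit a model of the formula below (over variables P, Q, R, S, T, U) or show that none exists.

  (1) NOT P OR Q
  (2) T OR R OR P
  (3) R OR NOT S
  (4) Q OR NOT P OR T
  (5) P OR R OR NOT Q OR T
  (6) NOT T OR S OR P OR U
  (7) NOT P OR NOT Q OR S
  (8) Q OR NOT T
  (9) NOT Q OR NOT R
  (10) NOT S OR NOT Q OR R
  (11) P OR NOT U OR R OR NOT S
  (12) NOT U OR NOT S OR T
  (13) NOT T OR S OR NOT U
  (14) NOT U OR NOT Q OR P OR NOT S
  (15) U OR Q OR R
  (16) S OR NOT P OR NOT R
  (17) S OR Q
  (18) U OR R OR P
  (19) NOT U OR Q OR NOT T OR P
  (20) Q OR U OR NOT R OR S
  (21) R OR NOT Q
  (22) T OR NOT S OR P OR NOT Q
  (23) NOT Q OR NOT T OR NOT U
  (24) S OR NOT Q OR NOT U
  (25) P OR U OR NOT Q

P=false; Q=false; R=true; S=true; T=false; U=false

Case P = false:
Case T = false:
The clause (R) is unit, so R = true.
The clause (NOT Q) is unit, so Q = false.
The clause (S) is unit, so S = true.
The clause (NOT U) is unit, so U = false.
This assignment satisfies each clause.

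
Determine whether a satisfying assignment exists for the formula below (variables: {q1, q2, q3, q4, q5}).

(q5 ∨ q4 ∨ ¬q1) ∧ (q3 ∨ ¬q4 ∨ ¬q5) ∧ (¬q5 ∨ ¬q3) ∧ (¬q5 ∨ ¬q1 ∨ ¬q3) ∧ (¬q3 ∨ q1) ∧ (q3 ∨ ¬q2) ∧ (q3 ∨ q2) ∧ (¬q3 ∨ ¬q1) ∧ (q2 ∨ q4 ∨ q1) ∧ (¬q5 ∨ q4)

Case q5 = False:
Case q4 = True:
Case q3 = False:
The clause (¬q2) is unit, so q2 = False.
Now (q2) is unsatisfied and unit — conflict.
That branch fails; take q3 = True instead.
The clause (q1) is unit, so q1 = True.
Now (¬q1) is unsatisfied and unit — conflict.
Both values of q3 lead to a conflict.
That branch fails; take q4 = False instead.
The clause (¬q1) is unit, so q1 = False.
The clause (¬q3) is unit, so q3 = False.
The clause (¬q2) is unit, so q2 = False.
Now (q2) is unsatisfied and unit — conflict.
Both values of q4 lead to a conflict.
That branch fails; take q5 = True instead.
The clause (¬q3) is unit, so q3 = False.
The clause (¬q4) is unit, so q4 = False.
Now (q4) is unsatisfied and unit — conflict.
Both values of q5 lead to a conflict.
No assignment satisfies every clause.

No, unsatisfiable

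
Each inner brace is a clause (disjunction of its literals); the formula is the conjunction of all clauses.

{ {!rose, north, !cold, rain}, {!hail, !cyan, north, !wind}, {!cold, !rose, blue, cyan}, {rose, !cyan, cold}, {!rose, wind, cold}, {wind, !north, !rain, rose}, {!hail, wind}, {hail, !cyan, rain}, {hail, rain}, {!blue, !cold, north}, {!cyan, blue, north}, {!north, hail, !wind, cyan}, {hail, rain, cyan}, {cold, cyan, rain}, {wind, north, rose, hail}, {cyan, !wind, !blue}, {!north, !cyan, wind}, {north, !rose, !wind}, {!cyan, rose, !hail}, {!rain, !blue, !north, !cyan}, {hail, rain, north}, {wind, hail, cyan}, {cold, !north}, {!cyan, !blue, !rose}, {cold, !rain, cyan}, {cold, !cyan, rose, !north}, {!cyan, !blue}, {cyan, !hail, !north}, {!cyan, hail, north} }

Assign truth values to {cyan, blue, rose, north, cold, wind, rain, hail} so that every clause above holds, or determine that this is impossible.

cyan=true; blue=false; rose=true; north=true; cold=true; wind=true; rain=true; hail=true

Branch on hail: set hail = true.
Unit clause (wind) forces wind = true.
Branch on cyan: set cyan = true.
Unit clause (north) forces north = true.
Unit clause (rose) forces rose = true.
Unit clause (cold) forces cold = true.
Unit clause (!blue) forces blue = false.
No clause remains; rain is free.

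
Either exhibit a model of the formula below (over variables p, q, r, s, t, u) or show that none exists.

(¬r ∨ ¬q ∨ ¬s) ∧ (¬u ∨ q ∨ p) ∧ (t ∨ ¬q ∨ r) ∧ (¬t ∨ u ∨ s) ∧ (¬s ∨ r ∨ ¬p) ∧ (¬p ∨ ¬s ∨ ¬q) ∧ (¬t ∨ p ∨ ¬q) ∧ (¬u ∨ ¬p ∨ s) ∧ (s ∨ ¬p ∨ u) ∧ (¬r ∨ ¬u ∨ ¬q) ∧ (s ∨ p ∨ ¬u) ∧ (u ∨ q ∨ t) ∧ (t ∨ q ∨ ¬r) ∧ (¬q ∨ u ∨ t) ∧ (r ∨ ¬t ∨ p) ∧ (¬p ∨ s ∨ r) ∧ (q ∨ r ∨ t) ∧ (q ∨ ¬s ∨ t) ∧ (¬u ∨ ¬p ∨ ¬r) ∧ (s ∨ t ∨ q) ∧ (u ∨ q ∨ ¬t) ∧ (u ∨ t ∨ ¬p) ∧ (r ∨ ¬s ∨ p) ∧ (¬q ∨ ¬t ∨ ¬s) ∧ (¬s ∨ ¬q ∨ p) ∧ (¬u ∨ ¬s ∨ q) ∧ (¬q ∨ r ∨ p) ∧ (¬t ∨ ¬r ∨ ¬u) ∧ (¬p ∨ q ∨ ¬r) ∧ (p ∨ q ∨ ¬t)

Case r = False:
Case t = True:
(p) alone gives p = True.
(¬s) alone gives s = False.
That conflicts with the unit clause (s).
So t must be the other value — set t = False.
(¬q) alone gives q = False.
That conflicts with the unit clause (q).
Both values of t lead to a conflict.
So r must be the other value — set r = True.
Case q = False:
(t) alone gives t = True.
(u) alone gives u = True.
That conflicts with the unit clause (¬u).
So q must be the other value — set q = True.
(¬s) alone gives s = False.
(¬u) alone gives u = False.
(¬t) alone gives t = False.
That conflicts with the unit clause (t).
Both values of q lead to a conflict.
Both values of r lead to a conflict.

UNSATISFIABLE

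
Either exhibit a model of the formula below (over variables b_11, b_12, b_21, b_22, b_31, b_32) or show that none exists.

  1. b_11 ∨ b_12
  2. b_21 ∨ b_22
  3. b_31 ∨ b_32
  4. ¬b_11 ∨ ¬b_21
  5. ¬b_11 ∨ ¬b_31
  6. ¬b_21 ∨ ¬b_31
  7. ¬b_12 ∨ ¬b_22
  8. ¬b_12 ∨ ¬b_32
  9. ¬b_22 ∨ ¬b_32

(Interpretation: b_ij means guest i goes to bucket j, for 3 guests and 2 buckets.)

UNSATISFIABLE

Try b_11 = True.
(¬b_21) alone gives b_21 = False.
(b_22) alone gives b_22 = True.
(¬b_31) alone gives b_31 = False.
(b_32) alone gives b_32 = True.
But (¬b_32) is also a unit clause — contradiction.
Undo b_11 and try b_11 = False.
(b_12) alone gives b_12 = True.
(¬b_22) alone gives b_22 = False.
(b_21) alone gives b_21 = True.
(¬b_31) alone gives b_31 = False.
(b_32) alone gives b_32 = True.
But (¬b_32) is also a unit clause — contradiction.
Both values of b_11 lead to a conflict.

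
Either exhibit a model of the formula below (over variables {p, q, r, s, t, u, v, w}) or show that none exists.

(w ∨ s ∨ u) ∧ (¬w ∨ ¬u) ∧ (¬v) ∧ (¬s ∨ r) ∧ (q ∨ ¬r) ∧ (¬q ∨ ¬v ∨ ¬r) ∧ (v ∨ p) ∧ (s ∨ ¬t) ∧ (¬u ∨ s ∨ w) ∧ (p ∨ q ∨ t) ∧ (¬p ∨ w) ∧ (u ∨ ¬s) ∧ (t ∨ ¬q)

Unit clause (¬v) forces v = False.
Unit clause (p) forces p = True.
Unit clause (w) forces w = True.
Unit clause (¬u) forces u = False.
Unit clause (¬s) forces s = False.
Unit clause (¬t) forces t = False.
Unit clause (¬q) forces q = False.
Unit clause (¬r) forces r = False.
All clauses are satisfied.

p: True; q: False; r: False; s: False; t: False; u: False; v: False; w: True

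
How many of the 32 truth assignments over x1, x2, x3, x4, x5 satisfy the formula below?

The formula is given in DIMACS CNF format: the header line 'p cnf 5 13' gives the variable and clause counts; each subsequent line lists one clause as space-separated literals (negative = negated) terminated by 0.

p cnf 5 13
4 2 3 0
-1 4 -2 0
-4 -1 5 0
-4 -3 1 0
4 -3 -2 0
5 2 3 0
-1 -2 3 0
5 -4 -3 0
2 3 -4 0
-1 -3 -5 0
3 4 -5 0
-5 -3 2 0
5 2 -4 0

There are 2^5 = 32 truth assignments over (x1, x2, x3, x4, x5).
Split on x5. With x5 = True, the clauses containing x5 are satisfied and ¬x5 drops from the rest; 1 of the 2^4 = 16 assignments to the other variables satisfy what remains.
With x5 = False, by the same count on the reduced clause set, 4 assignments work.
Total: 1 + 4 = 5.

5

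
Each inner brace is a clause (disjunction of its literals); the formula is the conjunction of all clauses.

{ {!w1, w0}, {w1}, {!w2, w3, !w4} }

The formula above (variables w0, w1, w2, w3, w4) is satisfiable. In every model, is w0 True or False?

Suppose w0 = false.
Unit clause (!w1) forces w1 = false.
But (w1) is also a unit clause — contradiction.
So every satisfying assignment has w0 = True.

True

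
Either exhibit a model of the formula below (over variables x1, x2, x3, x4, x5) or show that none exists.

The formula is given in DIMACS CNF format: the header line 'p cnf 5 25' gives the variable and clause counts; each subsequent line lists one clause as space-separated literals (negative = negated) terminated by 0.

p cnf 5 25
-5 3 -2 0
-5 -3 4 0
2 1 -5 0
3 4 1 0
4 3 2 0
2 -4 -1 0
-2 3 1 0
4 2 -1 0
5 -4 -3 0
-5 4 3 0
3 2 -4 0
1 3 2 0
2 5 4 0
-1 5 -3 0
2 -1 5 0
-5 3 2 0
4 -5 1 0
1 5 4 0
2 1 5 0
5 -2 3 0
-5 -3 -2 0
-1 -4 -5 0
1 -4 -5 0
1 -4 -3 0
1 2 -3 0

UNSATISFIABLE

Branch on x5: set x5 = False.
Branch on x4: set x4 = False.
Unit clause (x2) forces x2 = True.
Unit clause (x1) forces x1 = True.
Unit clause (¬x3) forces x3 = False.
That conflicts with the unit clause (x3).
So x4 must be the other value — set x4 = True.
Unit clause (¬x3) forces x3 = False.
Unit clause (x2) forces x2 = True.
That conflicts with the unit clause (¬x2).
Both values of x4 lead to a conflict.
So x5 must be the other value — set x5 = True.
Branch on x3: set x3 = True.
Unit clause (x4) forces x4 = True.
Unit clause (¬x2) forces x2 = False.
Unit clause (x1) forces x1 = True.
That conflicts with the unit clause (¬x1).
So x3 must be the other value — set x3 = False.
Unit clause (¬x2) forces x2 = False.
That conflicts with the unit clause (x2).
Both values of x3 lead to a conflict.
Both values of x5 lead to a conflict.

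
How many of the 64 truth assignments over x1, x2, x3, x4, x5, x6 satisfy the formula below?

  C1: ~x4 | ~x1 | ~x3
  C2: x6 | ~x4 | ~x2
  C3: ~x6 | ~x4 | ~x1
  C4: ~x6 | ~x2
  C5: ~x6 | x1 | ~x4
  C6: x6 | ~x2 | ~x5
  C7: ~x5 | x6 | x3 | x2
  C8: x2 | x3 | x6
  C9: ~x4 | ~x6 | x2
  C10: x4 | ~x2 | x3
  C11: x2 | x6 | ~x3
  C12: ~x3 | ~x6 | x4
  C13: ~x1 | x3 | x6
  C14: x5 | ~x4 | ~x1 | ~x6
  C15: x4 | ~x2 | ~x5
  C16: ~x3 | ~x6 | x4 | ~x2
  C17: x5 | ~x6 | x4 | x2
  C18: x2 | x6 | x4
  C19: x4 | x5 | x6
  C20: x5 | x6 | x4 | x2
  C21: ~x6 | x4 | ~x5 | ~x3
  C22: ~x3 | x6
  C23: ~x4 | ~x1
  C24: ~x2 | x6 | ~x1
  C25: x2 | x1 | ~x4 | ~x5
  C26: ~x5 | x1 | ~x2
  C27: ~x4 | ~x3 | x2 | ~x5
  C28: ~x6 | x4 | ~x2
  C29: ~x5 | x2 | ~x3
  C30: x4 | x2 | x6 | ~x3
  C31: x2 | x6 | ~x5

There are 2^6 = 64 truth assignments over (x1, x2, x3, x4, x5, x6).
Split on x1. With x1 = 1, the clauses containing x1 are satisfied and ~x1 drops from the rest; 1 of the 2^5 = 32 assignments to the other variables satisfy what remains.
With x1 = 0, by the same count on the reduced clause set, 1 assignment works.
Total: 1 + 1 = 2.

2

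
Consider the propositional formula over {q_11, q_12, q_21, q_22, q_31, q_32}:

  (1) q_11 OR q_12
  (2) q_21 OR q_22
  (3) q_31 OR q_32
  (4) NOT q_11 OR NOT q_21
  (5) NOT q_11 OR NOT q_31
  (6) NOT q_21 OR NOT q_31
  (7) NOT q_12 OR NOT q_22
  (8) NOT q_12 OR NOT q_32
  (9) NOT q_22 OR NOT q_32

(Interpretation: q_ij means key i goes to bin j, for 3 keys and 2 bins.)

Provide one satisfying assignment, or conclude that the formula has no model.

UNSATISFIABLE

Try q_11 = true.
Unit clause (NOT q_21) forces q_21 = false.
Unit clause (q_22) forces q_22 = true.
Unit clause (NOT q_31) forces q_31 = false.
Unit clause (q_32) forces q_32 = true.
Now (NOT q_32) is unsatisfied and unit — conflict.
Backtrack on q_11: now try q_11 = false.
Unit clause (q_12) forces q_12 = true.
Unit clause (NOT q_22) forces q_22 = false.
Unit clause (q_21) forces q_21 = true.
Unit clause (NOT q_31) forces q_31 = false.
Unit clause (q_32) forces q_32 = true.
Now (NOT q_32) is unsatisfied and unit — conflict.
Neither q_11 = true nor q_11 = false works.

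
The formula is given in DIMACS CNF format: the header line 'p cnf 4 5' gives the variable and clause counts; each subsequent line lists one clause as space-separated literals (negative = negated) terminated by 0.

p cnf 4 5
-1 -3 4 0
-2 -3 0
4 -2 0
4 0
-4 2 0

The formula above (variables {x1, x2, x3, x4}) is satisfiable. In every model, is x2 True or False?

True

Suppose x2 = False.
Unit clause (x4) forces x4 = True.
But (¬x4) is also a unit clause — contradiction.
So every satisfying assignment has x2 = True.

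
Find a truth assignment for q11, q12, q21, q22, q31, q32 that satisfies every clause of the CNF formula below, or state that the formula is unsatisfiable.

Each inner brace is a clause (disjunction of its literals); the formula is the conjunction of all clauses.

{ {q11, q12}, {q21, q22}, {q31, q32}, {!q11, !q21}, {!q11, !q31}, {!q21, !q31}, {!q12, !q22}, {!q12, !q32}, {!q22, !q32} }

UNSATISFIABLE

Case q11 = true:
Unit clause (!q21) forces q21 = false.
Unit clause (q22) forces q22 = true.
Unit clause (!q31) forces q31 = false.
Unit clause (q32) forces q32 = true.
Now (!q32) is unsatisfied and unit — conflict.
Backtrack on q11: now try q11 = false.
Unit clause (q12) forces q12 = true.
Unit clause (!q22) forces q22 = false.
Unit clause (q21) forces q21 = true.
Unit clause (!q31) forces q31 = false.
Unit clause (q32) forces q32 = true.
Now (!q32) is unsatisfied and unit — conflict.
Both values of q11 lead to a conflict.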